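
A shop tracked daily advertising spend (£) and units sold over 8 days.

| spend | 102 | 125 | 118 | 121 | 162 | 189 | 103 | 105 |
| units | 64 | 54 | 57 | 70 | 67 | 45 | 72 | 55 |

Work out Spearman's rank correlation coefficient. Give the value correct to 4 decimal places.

Rank spend: 1, 6, 4, 5, 7, 8, 2, 3
Rank units: 5, 2, 4, 7, 6, 1, 8, 3
d = rank(spend) − rank(units): -4, 4, 0, -2, 1, 7, -6, 0; Σd² = 122
ρ = 1 − 6Σd² / [n(n²−1)] = 1 − 6×122 / (8×63) = 1 − 732/504 ≈ -0.4524

-0.4524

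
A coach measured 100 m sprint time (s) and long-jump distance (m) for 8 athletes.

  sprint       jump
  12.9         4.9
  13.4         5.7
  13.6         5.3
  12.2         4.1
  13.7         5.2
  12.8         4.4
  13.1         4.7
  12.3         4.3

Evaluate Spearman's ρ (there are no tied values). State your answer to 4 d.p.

0.8810

Rank sprint: 4, 6, 7, 1, 8, 3, 5, 2
Rank jump: 5, 8, 7, 1, 6, 3, 4, 2
d = rank(sprint) − rank(jump): -1, -2, 0, 0, 2, 0, 1, 0; Σd² = 10
ρ = 1 − 6Σd² / [n(n²−1)] = 1 − 6×10 / (8×63) = 1 − 60/504 ≈ 0.8810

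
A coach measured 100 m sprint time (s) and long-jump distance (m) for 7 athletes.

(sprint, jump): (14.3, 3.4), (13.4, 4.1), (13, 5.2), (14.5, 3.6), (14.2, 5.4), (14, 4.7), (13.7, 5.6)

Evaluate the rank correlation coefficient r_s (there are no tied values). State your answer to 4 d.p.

Rank sprint: 6, 2, 1, 7, 5, 4, 3
Rank jump: 1, 3, 5, 2, 6, 4, 7
d = rank(sprint) − rank(jump): 5, -1, -4, 5, -1, 0, -4; Σd² = 84
ρ = 1 − 6Σd² / [n(n²−1)] = 1 − 6×84 / (7×48) = 1 − 504/336 ≈ -0.5000

-0.5000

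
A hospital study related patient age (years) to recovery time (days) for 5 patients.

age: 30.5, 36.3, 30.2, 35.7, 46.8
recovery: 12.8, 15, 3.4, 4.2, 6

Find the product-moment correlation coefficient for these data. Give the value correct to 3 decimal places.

-0.127

n = 5, Σx = 179.5, Σy = 41.4, Σx² = 6624.71, Σy² = 454.04, Σxy = 1468.32
nΣxy − ΣxΣy = 7341.6 − 7431.3 = -89.7
nΣx² − (Σx)² = 33123.55 − 32220.25 = 903.3; nΣy² − (Σy)² = 2270.2 − 1713.96 = 556.24
r = -89.7 / √(903.3 × 556.24) = -89.7 / 708.8382 ≈ -0.127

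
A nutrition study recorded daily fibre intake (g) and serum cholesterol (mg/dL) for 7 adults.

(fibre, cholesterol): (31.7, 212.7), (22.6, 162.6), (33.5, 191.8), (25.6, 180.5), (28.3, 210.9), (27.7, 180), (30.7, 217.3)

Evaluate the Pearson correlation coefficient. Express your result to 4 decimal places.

n = 7, Σx = 200.1, Σy = 1355.8, Σx² = 5803.93, Σy² = 265145.64, Σxy = 39089.03
nΣxy − ΣxΣy = 273623.21 − 271295.58 = 2327.63
nΣx² − (Σx)² = 40627.51 − 40040.01 = 587.5; nΣy² − (Σy)² = 1856019.48 − 1838193.64 = 17825.84
r = 2327.63 / √(587.5 × 17825.84) = 2327.63 / 3236.1522 ≈ 0.7193

0.7193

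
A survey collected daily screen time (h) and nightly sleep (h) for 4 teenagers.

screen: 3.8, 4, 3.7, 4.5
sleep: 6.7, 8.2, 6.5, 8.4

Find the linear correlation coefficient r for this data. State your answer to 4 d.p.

0.8624

n = 4, Σx = 16, Σy = 29.8, Σx² = 64.38, Σy² = 224.94, Σxy = 120.11
nΣxy − ΣxΣy = 480.44 − 476.8 = 3.64
nΣx² − (Σx)² = 257.52 − 256 = 1.52; nΣy² − (Σy)² = 899.76 − 888.04 = 11.72
r = 3.64 / √(1.52 × 11.72) = 3.64 / 4.2207 ≈ 0.8624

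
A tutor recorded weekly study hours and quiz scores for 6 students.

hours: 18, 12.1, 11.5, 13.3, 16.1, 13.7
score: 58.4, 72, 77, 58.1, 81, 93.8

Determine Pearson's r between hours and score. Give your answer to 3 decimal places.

n = 6, Σx = 84.7, Σy = 440.3, Σx² = 1226.45, Σy² = 33258.61, Σxy = 6169.79
nΣxy − ΣxΣy = 37018.74 − 37293.41 = -274.67
nΣx² − (Σx)² = 7358.7 − 7174.09 = 184.61; nΣy² − (Σy)² = 199551.66 − 193864.09 = 5687.57
r = -274.67 / √(184.61 × 5687.57) = -274.67 / 1024.6864 ≈ -0.268

-0.268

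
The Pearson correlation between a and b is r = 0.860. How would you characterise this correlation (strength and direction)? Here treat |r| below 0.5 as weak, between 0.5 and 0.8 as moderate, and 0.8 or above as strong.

strong positive

r = 0.860 > 0 so the relationship is positive.
|r| = 0.860, which falls in the strong range.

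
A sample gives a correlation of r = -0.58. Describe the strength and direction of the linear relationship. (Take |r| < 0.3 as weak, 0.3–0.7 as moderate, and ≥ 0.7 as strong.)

r = -0.58 < 0 so the relationship is negative.
|r| = 0.58, which falls in the moderate range.

moderate negative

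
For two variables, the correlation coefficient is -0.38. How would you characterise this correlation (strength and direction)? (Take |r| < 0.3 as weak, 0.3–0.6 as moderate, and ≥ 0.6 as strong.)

moderate negative

r = -0.38 < 0 so the relationship is negative.
|r| = 0.38, which falls in the moderate range.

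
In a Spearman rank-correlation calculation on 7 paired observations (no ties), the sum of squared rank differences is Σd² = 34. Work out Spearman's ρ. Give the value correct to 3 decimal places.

ρ = 1 − 6Σd² / [n(n²−1)] = 1 − 6×34 / (7×48)
  = 1 − 204/336 = 1 − 0.6071 ≈ 0.393

0.393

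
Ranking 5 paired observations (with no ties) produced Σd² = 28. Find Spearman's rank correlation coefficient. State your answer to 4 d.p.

ρ = 1 − 6Σd² / [n(n²−1)] = 1 − 6×28 / (5×24)
  = 1 − 168/120 = 1 − 1.40000 ≈ -0.4000

-0.4000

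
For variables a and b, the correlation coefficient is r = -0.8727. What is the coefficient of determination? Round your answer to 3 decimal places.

0.762

r² = (-0.8727)² = 0.762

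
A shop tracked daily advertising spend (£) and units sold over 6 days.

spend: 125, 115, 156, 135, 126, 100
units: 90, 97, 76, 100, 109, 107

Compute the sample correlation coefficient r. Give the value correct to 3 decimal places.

n = 6, Σx = 757, Σy = 579, Σx² = 97287, Σy² = 56615, Σxy = 72195
nΣxy − ΣxΣy = 433170 − 438303 = -5133
nΣx² − (Σx)² = 583722 − 573049 = 10673; nΣy² − (Σy)² = 339690 − 335241 = 4449
r = -5133 / √(10673 × 4449) = -5133 / 6890.8764 ≈ -0.745

-0.745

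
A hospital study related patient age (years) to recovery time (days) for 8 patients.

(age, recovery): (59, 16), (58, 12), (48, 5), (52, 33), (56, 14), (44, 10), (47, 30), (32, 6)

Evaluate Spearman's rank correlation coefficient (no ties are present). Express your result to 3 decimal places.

0.405

Rank age: 8, 7, 4, 5, 6, 2, 3, 1
Rank recovery: 6, 4, 1, 8, 5, 3, 7, 2
d = rank(age) − rank(recovery): 2, 3, 3, -3, 1, -1, -4, -1; Σd² = 50
ρ = 1 − 6Σd² / [n(n²−1)] = 1 − 6×50 / (8×63) = 1 − 300/504 ≈ 0.405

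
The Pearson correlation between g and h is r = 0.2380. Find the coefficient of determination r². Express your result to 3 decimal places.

r² = (0.2380)² = 0.057

0.057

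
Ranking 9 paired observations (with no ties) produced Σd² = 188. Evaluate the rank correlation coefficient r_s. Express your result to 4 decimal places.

-0.5667

ρ = 1 − 6Σd² / [n(n²−1)] = 1 − 6×188 / (9×80)
  = 1 − 1128/720 = 1 − 1.56667 ≈ -0.5667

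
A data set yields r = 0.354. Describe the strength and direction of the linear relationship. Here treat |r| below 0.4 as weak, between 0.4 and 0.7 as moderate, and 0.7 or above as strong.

r = 0.354 > 0 so the relationship is positive.
|r| = 0.354, which falls in the weak range.

weak positive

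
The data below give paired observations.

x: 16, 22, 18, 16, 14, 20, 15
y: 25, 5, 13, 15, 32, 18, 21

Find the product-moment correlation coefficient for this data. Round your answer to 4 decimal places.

n = 7, Σx = 121, Σy = 129, Σx² = 2141, Σy² = 2833, Σxy = 2107
nΣxy − ΣxΣy = 14749 − 15609 = -860
nΣx² − (Σx)² = 14987 − 14641 = 346; nΣy² − (Σy)² = 19831 − 16641 = 3190
r = -860 / √(346 × 3190) = -860 / 1050.5903 ≈ -0.8186

-0.8186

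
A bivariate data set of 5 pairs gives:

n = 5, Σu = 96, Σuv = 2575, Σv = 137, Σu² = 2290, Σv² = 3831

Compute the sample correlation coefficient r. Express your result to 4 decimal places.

r = (nΣuv − ΣuΣv) / √[(nΣu² − (Σu)²)(nΣv² − (Σv)²)]
Numerator: 5×2575 − 96×137 = -277
Denominator: √[(11450 − 9216)(19155 − 18769)] = √[2234 × 386] = 928.6140
r = -277 / 928.6140 ≈ -0.2983

-0.2983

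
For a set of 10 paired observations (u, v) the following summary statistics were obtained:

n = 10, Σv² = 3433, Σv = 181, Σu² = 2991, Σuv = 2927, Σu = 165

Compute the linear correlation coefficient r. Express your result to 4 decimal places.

r = (nΣuv − ΣuΣv) / √[(nΣu² − (Σu)²)(nΣv² − (Σv)²)]
Numerator: 10×2927 − 165×181 = -595
Denominator: √[(29910 − 27225)(34330 − 32761)] = √[2685 × 1569] = 2052.5021
r = -595 / 2052.5021 ≈ -0.2899

-0.2899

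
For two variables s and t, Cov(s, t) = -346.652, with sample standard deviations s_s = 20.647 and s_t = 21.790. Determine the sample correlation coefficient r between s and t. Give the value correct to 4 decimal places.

-0.7705

r = Cov(s,t) / (s_s · s_t) = -346.652 / (20.647 × 21.790)
  = -346.652 / 449.8981 ≈ -0.7705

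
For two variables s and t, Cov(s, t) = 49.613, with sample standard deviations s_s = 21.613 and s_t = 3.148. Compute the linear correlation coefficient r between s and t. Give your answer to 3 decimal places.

r = Cov(s,t) / (s_s · s_t) = 49.613 / (21.613 × 3.148)
  = 49.613 / 68.0377 ≈ 0.729

0.729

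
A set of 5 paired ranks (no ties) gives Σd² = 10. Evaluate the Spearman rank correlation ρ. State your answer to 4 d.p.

0.5000

ρ = 1 − 6Σd² / [n(n²−1)] = 1 − 6×10 / (5×24)
  = 1 − 60/120 = 1 − 0.50000 ≈ 0.5000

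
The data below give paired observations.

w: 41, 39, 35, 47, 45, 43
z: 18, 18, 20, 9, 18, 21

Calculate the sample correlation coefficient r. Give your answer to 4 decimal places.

-0.6210

n = 6, Σw = 250, Σz = 104, Σw² = 10510, Σz² = 1894, Σwz = 4276
nΣwz − ΣwΣz = 25656 − 26000 = -344
nΣw² − (Σw)² = 63060 − 62500 = 560; nΣz² − (Σz)² = 11364 − 10816 = 548
r = -344 / √(560 × 548) = -344 / 553.9675 ≈ -0.6210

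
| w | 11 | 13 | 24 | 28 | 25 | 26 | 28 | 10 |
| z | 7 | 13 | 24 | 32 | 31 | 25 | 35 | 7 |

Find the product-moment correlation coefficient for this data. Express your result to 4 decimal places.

n = 8, Σw = 165, Σz = 174, Σw² = 3835, Σz² = 4678, Σwz = 4193
nΣwz − ΣwΣz = 33544 − 28710 = 4834
nΣw² − (Σw)² = 30680 − 27225 = 3455; nΣz² − (Σz)² = 37424 − 30276 = 7148
r = 4834 / √(3455 × 7148) = 4834 / 4969.5412 ≈ 0.9727

0.9727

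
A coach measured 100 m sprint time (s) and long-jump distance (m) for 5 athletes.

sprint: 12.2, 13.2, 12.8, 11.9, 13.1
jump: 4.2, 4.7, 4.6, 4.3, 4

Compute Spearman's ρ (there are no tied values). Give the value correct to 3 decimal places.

0.300

Rank sprint: 2, 5, 3, 1, 4
Rank jump: 2, 5, 4, 3, 1
d = rank(sprint) − rank(jump): 0, 0, -1, -2, 3; Σd² = 14
ρ = 1 − 6Σd² / [n(n²−1)] = 1 − 6×14 / (5×24) = 1 − 84/120 ≈ 0.300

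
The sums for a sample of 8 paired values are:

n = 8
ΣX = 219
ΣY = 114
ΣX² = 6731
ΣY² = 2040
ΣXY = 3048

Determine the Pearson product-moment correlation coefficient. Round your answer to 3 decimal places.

r = (nΣXY − ΣXΣY) / √[(nΣX² − (ΣX)²)(nΣY² − (ΣY)²)]
Numerator: 8×3048 − 219×114 = -582
Denominator: √[(53848 − 47961)(16320 − 12996)] = √[5887 × 3324] = 4423.6171
r = -582 / 4423.6171 ≈ -0.132

-0.132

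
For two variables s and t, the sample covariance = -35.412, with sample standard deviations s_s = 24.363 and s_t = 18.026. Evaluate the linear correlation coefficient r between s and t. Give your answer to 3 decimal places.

r = Cov(s,t) / (s_s · s_t) = -35.412 / (24.363 × 18.026)
  = -35.412 / 439.1674 ≈ -0.081

-0.081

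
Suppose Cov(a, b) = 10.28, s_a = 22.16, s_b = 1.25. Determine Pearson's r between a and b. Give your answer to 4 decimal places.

0.3711

r = Cov(a,b) / (s_a · s_b) = 10.28 / (22.16 × 1.25)
  = 10.28 / 27.7000 ≈ 0.3711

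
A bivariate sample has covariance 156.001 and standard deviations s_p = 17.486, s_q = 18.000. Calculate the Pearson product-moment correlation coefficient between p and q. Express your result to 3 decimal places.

0.496

r = Cov(p,q) / (s_p · s_q) = 156.001 / (17.486 × 18.000)
  = 156.001 / 314.7480 ≈ 0.496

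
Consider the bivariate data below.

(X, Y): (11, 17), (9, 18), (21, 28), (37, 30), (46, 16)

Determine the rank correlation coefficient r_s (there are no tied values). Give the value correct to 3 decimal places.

Rank X: 2, 1, 3, 4, 5
Rank Y: 2, 3, 4, 5, 1
d = rank(X) − rank(Y): 0, -2, -1, -1, 4; Σd² = 22
ρ = 1 − 6Σd² / [n(n²−1)] = 1 − 6×22 / (5×24) = 1 − 132/120 ≈ -0.100

-0.100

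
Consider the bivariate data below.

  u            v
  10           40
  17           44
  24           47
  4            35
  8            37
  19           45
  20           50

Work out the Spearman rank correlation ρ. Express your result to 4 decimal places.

0.9643

Rank u: 3, 4, 7, 1, 2, 5, 6
Rank v: 3, 4, 6, 1, 2, 5, 7
d = rank(u) − rank(v): 0, 0, 1, 0, 0, 0, -1; Σd² = 2
ρ = 1 − 6Σd² / [n(n²−1)] = 1 − 6×2 / (7×48) = 1 − 12/336 ≈ 0.9643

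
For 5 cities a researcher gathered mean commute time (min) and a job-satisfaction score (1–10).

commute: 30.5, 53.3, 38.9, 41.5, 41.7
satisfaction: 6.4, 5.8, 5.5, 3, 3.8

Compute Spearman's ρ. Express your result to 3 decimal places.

Rank commute: 1, 5, 2, 3, 4
Rank satisfaction: 5, 4, 3, 1, 2
d = rank(commute) − rank(satisfaction): -4, 1, -1, 2, 2; Σd² = 26
ρ = 1 − 6Σd² / [n(n²−1)] = 1 − 6×26 / (5×24) = 1 − 156/120 ≈ -0.300

-0.300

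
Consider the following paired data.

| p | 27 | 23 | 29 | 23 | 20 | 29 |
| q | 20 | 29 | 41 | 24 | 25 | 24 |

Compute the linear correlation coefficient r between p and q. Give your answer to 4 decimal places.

n = 6, Σp = 151, Σq = 163, Σp² = 3869, Σq² = 4699, Σpq = 4144
nΣpq − ΣpΣq = 24864 − 24613 = 251
nΣp² − (Σp)² = 23214 − 22801 = 413; nΣq² − (Σq)² = 28194 − 26569 = 1625
r = 251 / √(413 × 1625) = 251 / 819.2222 ≈ 0.3064

0.3064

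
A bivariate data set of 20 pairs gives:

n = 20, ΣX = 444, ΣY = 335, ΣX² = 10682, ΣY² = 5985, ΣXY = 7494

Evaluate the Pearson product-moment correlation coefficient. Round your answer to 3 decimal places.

0.103

r = (nΣXY − ΣXΣY) / √[(nΣX² − (ΣX)²)(nΣY² − (ΣY)²)]
Numerator: 20×7494 − 444×335 = 1140
Denominator: √[(213640 − 197136)(119700 − 112225)] = √[16504 × 7475] = 11107.0878
r = 1140 / 11107.0878 ≈ 0.103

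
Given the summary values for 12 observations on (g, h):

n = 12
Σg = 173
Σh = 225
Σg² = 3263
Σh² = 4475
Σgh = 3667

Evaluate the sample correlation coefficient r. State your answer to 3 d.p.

r = (nΣgh − ΣgΣh) / √[(nΣg² − (Σg)²)(nΣh² − (Σh)²)]
Numerator: 12×3667 − 173×225 = 5079
Denominator: √[(39156 − 29929)(53700 − 50625)] = √[9227 × 3075] = 5326.6336
r = 5079 / 5326.6336 ≈ 0.954

0.954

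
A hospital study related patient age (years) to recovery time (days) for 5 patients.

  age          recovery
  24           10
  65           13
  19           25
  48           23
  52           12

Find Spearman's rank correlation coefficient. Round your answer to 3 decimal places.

Rank age: 2, 5, 1, 3, 4
Rank recovery: 1, 3, 5, 4, 2
d = rank(age) − rank(recovery): 1, 2, -4, -1, 2; Σd² = 26
ρ = 1 − 6Σd² / [n(n²−1)] = 1 − 6×26 / (5×24) = 1 − 156/120 ≈ -0.300

-0.300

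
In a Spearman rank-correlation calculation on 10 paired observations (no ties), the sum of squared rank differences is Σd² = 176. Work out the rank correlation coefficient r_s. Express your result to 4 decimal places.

-0.0667

ρ = 1 − 6Σd² / [n(n²−1)] = 1 − 6×176 / (10×99)
  = 1 − 1056/990 = 1 − 1.06667 ≈ -0.0667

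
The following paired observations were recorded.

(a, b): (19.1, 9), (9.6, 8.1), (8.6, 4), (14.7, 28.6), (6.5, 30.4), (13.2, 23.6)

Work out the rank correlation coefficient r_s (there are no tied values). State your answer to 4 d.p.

Rank a: 6, 3, 2, 5, 1, 4
Rank b: 3, 2, 1, 5, 6, 4
d = rank(a) − rank(b): 3, 1, 1, 0, -5, 0; Σd² = 36
ρ = 1 − 6Σd² / [n(n²−1)] = 1 − 6×36 / (6×35) = 1 − 216/210 ≈ -0.0286

-0.0286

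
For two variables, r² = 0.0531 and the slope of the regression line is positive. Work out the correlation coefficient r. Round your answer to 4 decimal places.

|r| = √0.0531 = 0.2304
The association is positive, so r = 0.2304.

0.2304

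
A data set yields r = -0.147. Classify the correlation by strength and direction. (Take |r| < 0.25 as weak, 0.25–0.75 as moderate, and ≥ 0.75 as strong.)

r = -0.147 < 0 so the relationship is negative.
|r| = 0.147, which falls in the weak range.

weak negative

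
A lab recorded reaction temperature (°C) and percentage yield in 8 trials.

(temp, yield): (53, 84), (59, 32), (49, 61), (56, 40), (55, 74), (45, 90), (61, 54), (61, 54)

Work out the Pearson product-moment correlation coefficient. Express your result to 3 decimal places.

n = 8, Σx = 439, Σy = 489, Σx² = 24319, Σy² = 32809, Σxy = 26277
nΣxy − ΣxΣy = 210216 − 214671 = -4455
nΣx² − (Σx)² = 194552 − 192721 = 1831; nΣy² − (Σy)² = 262472 − 239121 = 23351
r = -4455 / √(1831 × 23351) = -4455 / 6538.7828 ≈ -0.681

-0.681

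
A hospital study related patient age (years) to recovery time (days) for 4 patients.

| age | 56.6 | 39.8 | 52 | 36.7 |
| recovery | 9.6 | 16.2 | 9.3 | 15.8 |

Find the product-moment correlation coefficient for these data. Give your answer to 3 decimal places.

-0.958

n = 4, Σx = 185.1, Σy = 50.9, Σx² = 8838.49, Σy² = 690.73, Σxy = 2251.58
nΣxy − ΣxΣy = 9006.32 − 9421.59 = -415.27
nΣx² − (Σx)² = 35353.96 − 34262.01 = 1091.95; nΣy² − (Σy)² = 2762.92 − 2590.81 = 172.11
r = -415.27 / √(1091.95 × 172.11) = -415.27 / 433.5153 ≈ -0.958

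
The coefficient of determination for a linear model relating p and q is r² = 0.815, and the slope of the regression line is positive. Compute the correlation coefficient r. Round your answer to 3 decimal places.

0.903

|r| = √0.815 = 0.903
The association is positive, so r = 0.903.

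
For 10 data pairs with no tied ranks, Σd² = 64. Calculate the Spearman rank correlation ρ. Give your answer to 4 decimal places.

0.6121

ρ = 1 − 6Σd² / [n(n²−1)] = 1 − 6×64 / (10×99)
  = 1 − 384/990 = 1 − 0.38788 ≈ 0.6121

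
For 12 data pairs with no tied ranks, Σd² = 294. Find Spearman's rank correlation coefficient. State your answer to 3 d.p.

ρ = 1 − 6Σd² / [n(n²−1)] = 1 − 6×294 / (12×143)
  = 1 − 1764/1716 = 1 − 1.0280 ≈ -0.028

-0.028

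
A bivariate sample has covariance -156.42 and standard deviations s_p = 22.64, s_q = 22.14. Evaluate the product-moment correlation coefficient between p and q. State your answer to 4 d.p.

r = Cov(p,q) / (s_p · s_q) = -156.42 / (22.64 × 22.14)
  = -156.42 / 501.2496 ≈ -0.3121

-0.3121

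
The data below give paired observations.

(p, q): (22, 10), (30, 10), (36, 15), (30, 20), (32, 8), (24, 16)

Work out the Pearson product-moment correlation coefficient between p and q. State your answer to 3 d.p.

0.076

n = 6, Σp = 174, Σq = 79, Σp² = 5180, Σq² = 1145, Σpq = 2300
nΣpq − ΣpΣq = 13800 − 13746 = 54
nΣp² − (Σp)² = 31080 − 30276 = 804; nΣq² − (Σq)² = 6870 − 6241 = 629
r = 54 / √(804 × 629) = 54 / 711.1371 ≈ 0.076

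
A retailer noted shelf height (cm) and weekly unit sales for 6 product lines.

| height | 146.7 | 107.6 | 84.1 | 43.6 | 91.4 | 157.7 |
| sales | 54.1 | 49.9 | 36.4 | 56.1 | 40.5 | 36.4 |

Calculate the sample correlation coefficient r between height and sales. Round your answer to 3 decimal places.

-0.267

n = 6, Σx = 631.1, Σy = 273.4, Σx² = 75295.67, Σy² = 12854.2, Σxy = 28254.89
nΣxy − ΣxΣy = 169529.34 − 172542.74 = -3013.4
nΣx² − (Σx)² = 451774.02 − 398287.21 = 53486.81; nΣy² − (Σy)² = 77125.2 − 74747.56 = 2377.64
r = -3013.4 / √(53486.81 × 2377.64) = -3013.4 / 11277.0732 ≈ -0.267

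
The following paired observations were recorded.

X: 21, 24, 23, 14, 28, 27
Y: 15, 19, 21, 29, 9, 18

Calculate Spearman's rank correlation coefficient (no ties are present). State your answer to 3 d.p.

Rank X: 2, 4, 3, 1, 6, 5
Rank Y: 2, 4, 5, 6, 1, 3
d = rank(X) − rank(Y): 0, 0, -2, -5, 5, 2; Σd² = 58
ρ = 1 − 6Σd² / [n(n²−1)] = 1 − 6×58 / (6×35) = 1 − 348/210 ≈ -0.657

-0.657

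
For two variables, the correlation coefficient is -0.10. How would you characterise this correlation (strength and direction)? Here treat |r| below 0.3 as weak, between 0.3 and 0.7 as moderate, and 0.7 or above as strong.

r = -0.10 < 0 so the relationship is negative.
|r| = 0.10, which falls in the weak range.

weak negative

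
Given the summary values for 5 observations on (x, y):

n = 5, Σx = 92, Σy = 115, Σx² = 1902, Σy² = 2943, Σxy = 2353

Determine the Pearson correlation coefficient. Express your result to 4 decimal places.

0.9492

r = (nΣxy − ΣxΣy) / √[(nΣx² − (Σx)²)(nΣy² − (Σy)²)]
Numerator: 5×2353 − 92×115 = 1185
Denominator: √[(9510 − 8464)(14715 − 13225)] = √[1046 × 1490] = 1248.4150
r = 1185 / 1248.4150 ≈ 0.9492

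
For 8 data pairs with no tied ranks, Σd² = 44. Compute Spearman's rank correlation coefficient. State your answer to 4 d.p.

ρ = 1 − 6Σd² / [n(n²−1)] = 1 − 6×44 / (8×63)
  = 1 − 264/504 = 1 − 0.52381 ≈ 0.4762

0.4762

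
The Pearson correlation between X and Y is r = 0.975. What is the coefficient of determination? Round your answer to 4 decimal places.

0.9506

r² = (0.975)² = 0.9506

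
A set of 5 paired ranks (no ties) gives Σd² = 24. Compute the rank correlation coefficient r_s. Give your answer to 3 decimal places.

-0.200

ρ = 1 − 6Σd² / [n(n²−1)] = 1 − 6×24 / (5×24)
  = 1 − 144/120 = 1 − 1.2000 ≈ -0.200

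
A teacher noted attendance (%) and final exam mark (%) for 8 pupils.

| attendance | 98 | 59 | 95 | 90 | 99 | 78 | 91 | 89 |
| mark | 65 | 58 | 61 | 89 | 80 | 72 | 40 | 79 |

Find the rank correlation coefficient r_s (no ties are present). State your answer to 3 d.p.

Rank attendance: 7, 1, 6, 4, 8, 2, 5, 3
Rank mark: 4, 2, 3, 8, 7, 5, 1, 6
d = rank(attendance) − rank(mark): 3, -1, 3, -4, 1, -3, 4, -3; Σd² = 70
ρ = 1 − 6Σd² / [n(n²−1)] = 1 − 6×70 / (8×63) = 1 − 420/504 ≈ 0.167

0.167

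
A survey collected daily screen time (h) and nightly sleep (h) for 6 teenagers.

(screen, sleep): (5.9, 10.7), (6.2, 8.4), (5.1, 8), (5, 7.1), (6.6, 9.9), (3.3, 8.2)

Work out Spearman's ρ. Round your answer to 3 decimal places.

Rank screen: 4, 5, 3, 2, 6, 1
Rank sleep: 6, 4, 2, 1, 5, 3
d = rank(screen) − rank(sleep): -2, 1, 1, 1, 1, -2; Σd² = 12
ρ = 1 − 6Σd² / [n(n²−1)] = 1 − 6×12 / (6×35) = 1 − 72/210 ≈ 0.657

0.657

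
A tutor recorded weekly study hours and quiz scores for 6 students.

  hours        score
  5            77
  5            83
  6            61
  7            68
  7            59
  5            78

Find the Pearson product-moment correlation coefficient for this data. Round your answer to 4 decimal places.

-0.8287

n = 6, Σx = 35, Σy = 426, Σx² = 209, Σy² = 30728, Σxy = 2445
nΣxy − ΣxΣy = 14670 − 14910 = -240
nΣx² − (Σx)² = 1254 − 1225 = 29; nΣy² − (Σy)² = 184368 − 181476 = 2892
r = -240 / √(29 × 2892) = -240 / 289.5997 ≈ -0.8287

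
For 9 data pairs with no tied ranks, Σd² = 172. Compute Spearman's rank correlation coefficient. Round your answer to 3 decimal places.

ρ = 1 − 6Σd² / [n(n²−1)] = 1 − 6×172 / (9×80)
  = 1 − 1032/720 = 1 − 1.4333 ≈ -0.433

-0.433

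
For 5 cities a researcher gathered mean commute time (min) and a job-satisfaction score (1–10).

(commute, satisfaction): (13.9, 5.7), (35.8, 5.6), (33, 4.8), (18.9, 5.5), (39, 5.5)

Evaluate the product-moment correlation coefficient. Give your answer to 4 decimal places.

-0.3487

n = 5, Σx = 140.6, Σy = 27.1, Σx² = 4442.06, Σy² = 147.39, Σxy = 756.56
nΣxy − ΣxΣy = 3782.8 − 3810.26 = -27.46
nΣx² − (Σx)² = 22210.3 − 19768.36 = 2441.94; nΣy² − (Σy)² = 736.95 − 734.41 = 2.54
r = -27.46 / √(2441.94 × 2.54) = -27.46 / 78.7561 ≈ -0.3487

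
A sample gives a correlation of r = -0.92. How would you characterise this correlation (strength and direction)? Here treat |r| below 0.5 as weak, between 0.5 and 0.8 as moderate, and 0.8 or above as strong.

r = -0.92 < 0 so the relationship is negative.
|r| = 0.92, which falls in the strong range.

strong negative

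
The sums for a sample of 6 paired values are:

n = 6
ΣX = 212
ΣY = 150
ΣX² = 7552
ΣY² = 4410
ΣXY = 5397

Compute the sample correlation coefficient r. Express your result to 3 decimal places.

0.482

r = (nΣXY − ΣXΣY) / √[(nΣX² − (ΣX)²)(nΣY² − (ΣY)²)]
Numerator: 6×5397 − 212×150 = 582
Denominator: √[(45312 − 44944)(26460 − 22500)] = √[368 × 3960] = 1207.1785
r = 582 / 1207.1785 ≈ 0.482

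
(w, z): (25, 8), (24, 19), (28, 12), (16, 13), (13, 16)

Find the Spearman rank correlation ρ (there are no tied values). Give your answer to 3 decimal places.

-0.600

Rank w: 4, 3, 5, 2, 1
Rank z: 1, 5, 2, 3, 4
d = rank(w) − rank(z): 3, -2, 3, -1, -3; Σd² = 32
ρ = 1 − 6Σd² / [n(n²−1)] = 1 − 6×32 / (5×24) = 1 − 192/120 ≈ -0.600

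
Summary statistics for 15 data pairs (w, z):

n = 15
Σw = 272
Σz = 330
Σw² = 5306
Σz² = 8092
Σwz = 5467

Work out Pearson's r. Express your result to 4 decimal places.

r = (nΣwz − ΣwΣz) / √[(nΣw² − (Σw)²)(nΣz² − (Σz)²)]
Numerator: 15×5467 − 272×330 = -7755
Denominator: √[(79590 − 73984)(121380 − 108900)] = √[5606 × 12480] = 8364.3816
r = -7755 / 8364.3816 ≈ -0.9271

-0.9271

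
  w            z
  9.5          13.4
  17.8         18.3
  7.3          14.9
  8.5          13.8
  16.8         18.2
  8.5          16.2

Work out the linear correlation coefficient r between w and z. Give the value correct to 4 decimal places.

0.8470

n = 6, Σw = 68.4, Σz = 94.8, Σw² = 887.12, Σz² = 1520.58, Σwz = 1122.57
nΣwz − ΣwΣz = 6735.42 − 6484.32 = 251.1
nΣw² − (Σw)² = 5322.72 − 4678.56 = 644.16; nΣz² − (Σz)² = 9123.48 − 8987.04 = 136.44
r = 251.1 / √(644.16 × 136.44) = 251.1 / 296.4611 ≈ 0.8470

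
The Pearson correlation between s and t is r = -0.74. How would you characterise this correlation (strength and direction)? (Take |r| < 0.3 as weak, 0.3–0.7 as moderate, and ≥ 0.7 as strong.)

strong negative

r = -0.74 < 0 so the relationship is negative.
|r| = 0.74, which falls in the strong range.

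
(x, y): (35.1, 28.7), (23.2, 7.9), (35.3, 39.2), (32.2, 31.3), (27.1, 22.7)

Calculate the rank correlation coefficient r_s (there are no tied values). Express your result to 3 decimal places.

0.900

Rank x: 4, 1, 5, 3, 2
Rank y: 3, 1, 5, 4, 2
d = rank(x) − rank(y): 1, 0, 0, -1, 0; Σd² = 2
ρ = 1 − 6Σd² / [n(n²−1)] = 1 − 6×2 / (5×24) = 1 − 12/120 ≈ 0.900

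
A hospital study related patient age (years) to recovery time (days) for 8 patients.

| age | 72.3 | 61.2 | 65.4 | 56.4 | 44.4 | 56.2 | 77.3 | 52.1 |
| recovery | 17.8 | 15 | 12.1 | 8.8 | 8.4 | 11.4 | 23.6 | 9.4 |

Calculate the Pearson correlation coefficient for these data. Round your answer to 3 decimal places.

0.908

n = 8, Σx = 485.3, Σy = 106.5, Σx² = 30250.35, Σy² = 1611.53, Σxy = 6820.26
nΣxy − ΣxΣy = 54562.08 − 51684.45 = 2877.63
nΣx² − (Σx)² = 242002.8 − 235516.09 = 6486.71; nΣy² − (Σy)² = 12892.24 − 11342.25 = 1549.99
r = 2877.63 / √(6486.71 × 1549.99) = 2877.63 / 3170.8572 ≈ 0.908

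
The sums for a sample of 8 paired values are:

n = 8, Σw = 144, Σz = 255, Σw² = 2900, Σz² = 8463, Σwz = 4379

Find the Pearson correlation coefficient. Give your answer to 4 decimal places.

-0.6570

r = (nΣwz − ΣwΣz) / √[(nΣw² − (Σw)²)(nΣz² − (Σz)²)]
Numerator: 8×4379 − 144×255 = -1688
Denominator: √[(23200 − 20736)(67704 − 65025)] = √[2464 × 2679] = 2569.2520
r = -1688 / 2569.2520 ≈ -0.6570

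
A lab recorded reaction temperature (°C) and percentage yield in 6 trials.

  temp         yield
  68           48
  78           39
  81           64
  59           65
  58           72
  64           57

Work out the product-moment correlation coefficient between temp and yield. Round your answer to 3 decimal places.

-0.529

n = 6, Σx = 408, Σy = 345, Σx² = 28210, Σy² = 20579, Σxy = 23149
nΣxy − ΣxΣy = 138894 − 140760 = -1866
nΣx² − (Σx)² = 169260 − 166464 = 2796; nΣy² − (Σy)² = 123474 − 119025 = 4449
r = -1866 / √(2796 × 4449) = -1866 / 3526.9539 ≈ -0.529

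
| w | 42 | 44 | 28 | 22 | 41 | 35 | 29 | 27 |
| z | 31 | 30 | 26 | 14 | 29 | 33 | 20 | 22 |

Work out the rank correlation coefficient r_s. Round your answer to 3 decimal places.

Rank w: 7, 8, 3, 1, 6, 5, 4, 2
Rank z: 7, 6, 4, 1, 5, 8, 2, 3
d = rank(w) − rank(z): 0, 2, -1, 0, 1, -3, 2, -1; Σd² = 20
ρ = 1 − 6Σd² / [n(n²−1)] = 1 − 6×20 / (8×63) = 1 − 120/504 ≈ 0.762

0.762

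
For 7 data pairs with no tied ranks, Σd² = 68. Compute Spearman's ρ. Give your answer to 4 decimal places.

-0.2143

ρ = 1 − 6Σd² / [n(n²−1)] = 1 − 6×68 / (7×48)
  = 1 − 408/336 = 1 − 1.21429 ≈ -0.2143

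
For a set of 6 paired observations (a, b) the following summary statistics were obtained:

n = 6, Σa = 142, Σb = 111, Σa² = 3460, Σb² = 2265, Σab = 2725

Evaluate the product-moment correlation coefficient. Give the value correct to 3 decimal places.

0.676

r = (nΣab − ΣaΣb) / √[(nΣa² − (Σa)²)(nΣb² − (Σb)²)]
Numerator: 6×2725 − 142×111 = 588
Denominator: √[(20760 − 20164)(13590 − 12321)] = √[596 × 1269] = 869.6689
r = 588 / 869.6689 ≈ 0.676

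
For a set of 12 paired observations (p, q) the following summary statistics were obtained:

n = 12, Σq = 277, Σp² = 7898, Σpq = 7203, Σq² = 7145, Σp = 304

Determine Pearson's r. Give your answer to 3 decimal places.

r = (nΣpq − ΣpΣq) / √[(nΣp² − (Σp)²)(nΣq² − (Σq)²)]
Numerator: 12×7203 − 304×277 = 2228
Denominator: √[(94776 − 92416)(85740 − 76729)] = √[2360 × 9011] = 4611.5030
r = 2228 / 4611.5030 ≈ 0.483

0.483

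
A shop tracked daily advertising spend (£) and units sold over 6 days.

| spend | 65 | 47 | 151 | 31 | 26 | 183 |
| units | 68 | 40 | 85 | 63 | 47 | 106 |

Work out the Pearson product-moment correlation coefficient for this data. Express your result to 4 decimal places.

0.9120

n = 6, Σx = 503, Σy = 409, Σx² = 64361, Σy² = 30863, Σxy = 41708
nΣxy − ΣxΣy = 250248 − 205727 = 44521
nΣx² − (Σx)² = 386166 − 253009 = 133157; nΣy² − (Σy)² = 185178 − 167281 = 17897
r = 44521 / √(133157 × 17897) = 44521 / 48817.1161 ≈ 0.9120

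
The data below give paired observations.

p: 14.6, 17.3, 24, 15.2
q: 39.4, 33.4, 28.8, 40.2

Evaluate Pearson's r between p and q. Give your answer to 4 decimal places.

-0.9389

n = 4, Σp = 71.1, Σq = 141.8, Σp² = 1319.49, Σq² = 5113.4, Σpq = 2455.3
nΣpq − ΣpΣq = 9821.2 − 10081.98 = -260.78
nΣp² − (Σp)² = 5277.96 − 5055.21 = 222.75; nΣq² − (Σq)² = 20453.6 − 20107.24 = 346.36
r = -260.78 / √(222.75 × 346.36) = -260.78 / 277.7619 ≈ -0.9389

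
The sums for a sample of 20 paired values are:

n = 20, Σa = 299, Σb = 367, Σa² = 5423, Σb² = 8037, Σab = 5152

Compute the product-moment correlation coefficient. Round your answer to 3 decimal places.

-0.300

r = (nΣab − ΣaΣb) / √[(nΣa² − (Σa)²)(nΣb² − (Σb)²)]
Numerator: 20×5152 − 299×367 = -6693
Denominator: √[(108460 − 89401)(160740 − 134689)] = √[19059 × 26051] = 22282.4148
r = -6693 / 22282.4148 ≈ -0.300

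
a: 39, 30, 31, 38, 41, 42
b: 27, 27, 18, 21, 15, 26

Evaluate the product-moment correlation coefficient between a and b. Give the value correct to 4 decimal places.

n = 6, Σa = 221, Σb = 134, Σa² = 8271, Σb² = 3124, Σab = 4926
nΣab − ΣaΣb = 29556 − 29614 = -58
nΣa² − (Σa)² = 49626 − 48841 = 785; nΣb² − (Σb)² = 18744 − 17956 = 788
r = -58 / √(785 × 788) = -58 / 786.4986 ≈ -0.0737

-0.0737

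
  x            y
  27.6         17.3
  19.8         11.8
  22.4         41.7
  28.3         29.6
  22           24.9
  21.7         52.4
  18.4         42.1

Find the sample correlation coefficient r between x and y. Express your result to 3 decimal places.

n = 7, Σx = 160.2, Σy = 219.8, Σx² = 3749.9, Σy² = 8191.76, Σxy = 4942.4
nΣxy − ΣxΣy = 34596.8 − 35211.96 = -615.16
nΣx² − (Σx)² = 26249.3 − 25664.04 = 585.26; nΣy² − (Σy)² = 57342.32 − 48312.04 = 9030.28
r = -615.16 / √(585.26 × 9030.28) = -615.16 / 2298.9262 ≈ -0.268

-0.268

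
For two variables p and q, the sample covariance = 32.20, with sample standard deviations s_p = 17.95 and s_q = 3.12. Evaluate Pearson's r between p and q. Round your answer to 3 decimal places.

0.575

r = Cov(p,q) / (s_p · s_q) = 32.20 / (17.95 × 3.12)
  = 32.20 / 56.0040 ≈ 0.575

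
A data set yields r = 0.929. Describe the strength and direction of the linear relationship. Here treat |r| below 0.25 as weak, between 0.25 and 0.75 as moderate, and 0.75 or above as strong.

strong positive

r = 0.929 > 0 so the relationship is positive.
|r| = 0.929, which falls in the strong range.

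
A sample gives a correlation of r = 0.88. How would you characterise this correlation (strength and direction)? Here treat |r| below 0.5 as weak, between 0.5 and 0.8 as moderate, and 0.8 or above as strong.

strong positive

r = 0.88 > 0 so the relationship is positive.
|r| = 0.88, which falls in the strong range.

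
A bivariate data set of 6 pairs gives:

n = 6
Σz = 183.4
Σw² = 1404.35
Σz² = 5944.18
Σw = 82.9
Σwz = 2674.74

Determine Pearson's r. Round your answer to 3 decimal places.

r = (nΣwz − ΣwΣz) / √[(nΣw² − (Σw)²)(nΣz² − (Σz)²)]
Numerator: 6×2674.74 − 82.9×183.4 = 844.58
Denominator: √[(8426.1 − 6872.41)(35665.08 − 33635.56)] = √[1553.69 × 2029.52] = 1775.7379
r = 844.58 / 1775.7379 ≈ 0.476

0.476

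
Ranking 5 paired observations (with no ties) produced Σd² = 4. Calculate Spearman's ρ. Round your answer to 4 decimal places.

ρ = 1 − 6Σd² / [n(n²−1)] = 1 − 6×4 / (5×24)
  = 1 − 24/120 = 1 − 0.20000 ≈ 0.8000

0.8000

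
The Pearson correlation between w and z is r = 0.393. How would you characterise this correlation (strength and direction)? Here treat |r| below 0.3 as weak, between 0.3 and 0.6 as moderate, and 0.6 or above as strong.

moderate positive

r = 0.393 > 0 so the relationship is positive.
|r| = 0.393, which falls in the moderate range.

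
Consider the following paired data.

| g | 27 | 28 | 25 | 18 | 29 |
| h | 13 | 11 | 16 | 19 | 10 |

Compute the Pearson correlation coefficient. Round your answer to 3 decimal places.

-0.947

n = 5, Σg = 127, Σh = 69, Σg² = 3303, Σh² = 1007, Σgh = 1691
nΣgh − ΣgΣh = 8455 − 8763 = -308
nΣg² − (Σg)² = 16515 − 16129 = 386; nΣh² − (Σh)² = 5035 − 4761 = 274
r = -308 / √(386 × 274) = -308 / 325.2138 ≈ -0.947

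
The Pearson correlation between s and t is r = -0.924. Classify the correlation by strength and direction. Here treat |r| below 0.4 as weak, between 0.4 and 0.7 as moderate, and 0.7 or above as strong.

r = -0.924 < 0 so the relationship is negative.
|r| = 0.924, which falls in the strong range.

strong negative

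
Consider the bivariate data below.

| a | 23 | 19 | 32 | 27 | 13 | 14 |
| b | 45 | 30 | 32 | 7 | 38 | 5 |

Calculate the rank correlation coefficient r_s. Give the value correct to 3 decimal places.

0.029

Rank a: 4, 3, 6, 5, 1, 2
Rank b: 6, 3, 4, 2, 5, 1
d = rank(a) − rank(b): -2, 0, 2, 3, -4, 1; Σd² = 34
ρ = 1 − 6Σd² / [n(n²−1)] = 1 − 6×34 / (6×35) = 1 − 204/210 ≈ 0.029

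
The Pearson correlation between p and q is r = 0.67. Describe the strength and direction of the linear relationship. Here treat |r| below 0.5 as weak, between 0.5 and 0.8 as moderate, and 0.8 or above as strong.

r = 0.67 > 0 so the relationship is positive.
|r| = 0.67, which falls in the moderate range.

moderate positive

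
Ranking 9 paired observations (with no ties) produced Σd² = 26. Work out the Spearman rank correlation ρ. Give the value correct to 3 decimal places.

ρ = 1 − 6Σd² / [n(n²−1)] = 1 − 6×26 / (9×80)
  = 1 − 156/720 = 1 − 0.2167 ≈ 0.783

0.783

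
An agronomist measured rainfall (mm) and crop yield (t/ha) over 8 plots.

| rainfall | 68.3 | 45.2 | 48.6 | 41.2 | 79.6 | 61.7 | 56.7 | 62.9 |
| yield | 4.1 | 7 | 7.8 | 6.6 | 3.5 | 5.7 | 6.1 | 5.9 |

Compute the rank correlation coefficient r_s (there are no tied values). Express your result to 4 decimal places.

-0.8810

Rank rainfall: 7, 2, 3, 1, 8, 5, 4, 6
Rank yield: 2, 7, 8, 6, 1, 3, 5, 4
d = rank(rainfall) − rank(yield): 5, -5, -5, -5, 7, 2, -1, 2; Σd² = 158
ρ = 1 − 6Σd² / [n(n²−1)] = 1 − 6×158 / (8×63) = 1 − 948/504 ≈ -0.8810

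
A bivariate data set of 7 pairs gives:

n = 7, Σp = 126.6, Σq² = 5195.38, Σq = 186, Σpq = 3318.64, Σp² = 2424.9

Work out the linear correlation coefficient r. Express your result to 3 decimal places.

-0.245

r = (nΣpq − ΣpΣq) / √[(nΣp² − (Σp)²)(nΣq² − (Σq)²)]
Numerator: 7×3318.64 − 126.6×186 = -317.12
Denominator: √[(16974.3 − 16027.56)(36367.66 − 34596)] = √[946.74 × 1771.66] = 1295.1067
r = -317.12 / 1295.1067 ≈ -0.245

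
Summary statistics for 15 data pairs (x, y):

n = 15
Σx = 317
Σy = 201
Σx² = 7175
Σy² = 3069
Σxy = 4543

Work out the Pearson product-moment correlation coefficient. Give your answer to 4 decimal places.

0.6983

r = (nΣxy − ΣxΣy) / √[(nΣx² − (Σx)²)(nΣy² − (Σy)²)]
Numerator: 15×4543 − 317×201 = 4428
Denominator: √[(107625 − 100489)(46035 − 40401)] = √[7136 × 5634] = 6340.6801
r = 4428 / 6340.6801 ≈ 0.6983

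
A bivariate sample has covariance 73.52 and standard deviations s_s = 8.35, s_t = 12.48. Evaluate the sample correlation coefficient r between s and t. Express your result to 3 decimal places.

0.706

r = Cov(s,t) / (s_s · s_t) = 73.52 / (8.35 × 12.48)
  = 73.52 / 104.2080 ≈ 0.706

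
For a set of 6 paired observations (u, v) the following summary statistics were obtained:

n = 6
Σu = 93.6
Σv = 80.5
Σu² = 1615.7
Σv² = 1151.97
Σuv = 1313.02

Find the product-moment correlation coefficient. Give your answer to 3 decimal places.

0.541

r = (nΣuv − ΣuΣv) / √[(nΣu² − (Σu)²)(nΣv² − (Σv)²)]
Numerator: 6×1313.02 − 93.6×80.5 = 343.32
Denominator: √[(9694.2 − 8760.96)(6911.82 − 6480.25)] = √[933.24 × 431.57] = 634.6325
r = 343.32 / 634.6325 ≈ 0.541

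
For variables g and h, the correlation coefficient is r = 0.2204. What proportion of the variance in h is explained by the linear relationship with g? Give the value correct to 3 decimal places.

0.049

r² = (0.2204)² = 0.049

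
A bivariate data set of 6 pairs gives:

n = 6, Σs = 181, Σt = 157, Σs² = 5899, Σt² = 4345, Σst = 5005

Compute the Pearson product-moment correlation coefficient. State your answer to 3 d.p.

r = (nΣst − ΣsΣt) / √[(nΣs² − (Σs)²)(nΣt² − (Σt)²)]
Numerator: 6×5005 − 181×157 = 1613
Denominator: √[(35394 − 32761)(26070 − 24649)] = √[2633 × 1421] = 1934.2939
r = 1613 / 1934.2939 ≈ 0.834

0.834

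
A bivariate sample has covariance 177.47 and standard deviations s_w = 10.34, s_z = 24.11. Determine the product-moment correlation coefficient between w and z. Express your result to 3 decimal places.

r = Cov(w,z) / (s_w · s_z) = 177.47 / (10.34 × 24.11)
  = 177.47 / 249.2974 ≈ 0.712

0.712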